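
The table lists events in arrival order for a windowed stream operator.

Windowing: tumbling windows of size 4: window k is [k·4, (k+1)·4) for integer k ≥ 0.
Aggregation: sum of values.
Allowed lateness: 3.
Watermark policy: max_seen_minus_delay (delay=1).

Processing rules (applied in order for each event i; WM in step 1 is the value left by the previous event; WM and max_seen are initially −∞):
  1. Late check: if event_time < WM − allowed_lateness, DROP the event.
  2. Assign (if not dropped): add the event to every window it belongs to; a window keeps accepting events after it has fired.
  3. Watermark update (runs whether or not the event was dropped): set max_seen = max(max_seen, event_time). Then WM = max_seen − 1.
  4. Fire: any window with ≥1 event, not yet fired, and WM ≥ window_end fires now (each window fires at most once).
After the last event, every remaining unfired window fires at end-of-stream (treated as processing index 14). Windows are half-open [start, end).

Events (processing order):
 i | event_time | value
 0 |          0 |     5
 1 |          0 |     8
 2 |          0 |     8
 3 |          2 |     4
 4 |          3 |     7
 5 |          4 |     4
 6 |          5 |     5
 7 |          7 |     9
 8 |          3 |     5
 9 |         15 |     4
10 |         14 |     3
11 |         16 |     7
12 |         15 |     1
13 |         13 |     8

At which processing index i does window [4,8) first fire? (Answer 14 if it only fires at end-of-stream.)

i=0 t=0 v=5: → [0,4); WM=-1
i=1 t=0 v=8: → [0,4); WM=-1
i=2 t=0 v=8: → [0,4); WM=-1
i=3 t=2 v=4: → [0,4); WM=1
i=4 t=3 v=7: → [0,4); WM=2
i=5 t=4 v=4: → [4,8); WM=3
i=6 t=5 v=5: → [4,8); WM=4; [0,4) fires=32
i=7 t=7 v=9: → [4,8); WM=6
i=8 t=3 v=5: → [0,4); WM=6
i=9 t=15 v=4: → [12,16); WM=14; [4,8) fires=18
i=10 t=14 v=3: → [12,16); WM=14
i=11 t=16 v=7: → [16,20); WM=15
i=12 t=15 v=1: → [12,16); WM=15
i=13 t=13 v=8: → [12,16); WM=15

9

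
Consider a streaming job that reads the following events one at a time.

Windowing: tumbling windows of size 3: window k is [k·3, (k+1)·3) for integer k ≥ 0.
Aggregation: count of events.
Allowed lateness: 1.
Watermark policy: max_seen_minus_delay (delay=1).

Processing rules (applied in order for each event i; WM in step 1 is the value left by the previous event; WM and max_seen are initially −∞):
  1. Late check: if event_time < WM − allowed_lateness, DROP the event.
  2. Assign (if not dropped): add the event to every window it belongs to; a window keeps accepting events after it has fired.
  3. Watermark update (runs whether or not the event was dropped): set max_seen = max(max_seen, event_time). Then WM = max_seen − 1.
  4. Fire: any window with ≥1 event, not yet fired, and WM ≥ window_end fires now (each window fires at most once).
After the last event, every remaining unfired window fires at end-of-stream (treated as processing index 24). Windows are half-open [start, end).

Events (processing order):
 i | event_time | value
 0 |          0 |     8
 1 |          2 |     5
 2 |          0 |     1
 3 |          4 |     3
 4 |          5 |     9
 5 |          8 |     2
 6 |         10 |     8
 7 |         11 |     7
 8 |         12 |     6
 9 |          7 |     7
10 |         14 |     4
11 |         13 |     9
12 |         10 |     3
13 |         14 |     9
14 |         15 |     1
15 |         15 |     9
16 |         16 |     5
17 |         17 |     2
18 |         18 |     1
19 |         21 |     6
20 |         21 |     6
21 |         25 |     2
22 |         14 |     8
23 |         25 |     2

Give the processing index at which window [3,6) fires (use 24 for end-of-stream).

5

i=0 t=0 v=8: → [0,3); WM=-1
i=1 t=2 v=5: → [0,3); WM=1
i=2 t=0 v=1: → [0,3); WM=1
i=3 t=4 v=3: → [3,6); WM=3; [0,3) fires=3
i=4 t=5 v=9: → [3,6); WM=4
i=5 t=8 v=2: → [6,9); WM=7; [3,6) fires=2
i=6 t=10 v=8: → [9,12); WM=9; [6,9) fires=1
i=7 t=11 v=7: → [9,12); WM=10
i=8 t=12 v=6: → [12,15); WM=11
i=9 t=7 v=7: DROP (t<11-1); WM=11
i=10 t=14 v=4: → [12,15); WM=13; [9,12) fires=2
i=11 t=13 v=9: → [12,15); WM=13
i=12 t=10 v=3: DROP (t<13-1); WM=13
i=13 t=14 v=9: → [12,15); WM=13
i=14 t=15 v=1: → [15,18); WM=14
i=15 t=15 v=9: → [15,18); WM=14
i=16 t=16 v=5: → [15,18); WM=15; [12,15) fires=4
i=17 t=17 v=2: → [15,18); WM=16
i=18 t=18 v=1: → [18,21); WM=17
i=19 t=21 v=6: → [21,24); WM=20; [15,18) fires=4
i=20 t=21 v=6: → [21,24); WM=20
i=21 t=25 v=2: → [24,27); WM=24; [18,21) fires=1 [21,24) fires=2
i=22 t=14 v=8: DROP (t<24-1); WM=24
i=23 t=25 v=2: → [24,27); WM=24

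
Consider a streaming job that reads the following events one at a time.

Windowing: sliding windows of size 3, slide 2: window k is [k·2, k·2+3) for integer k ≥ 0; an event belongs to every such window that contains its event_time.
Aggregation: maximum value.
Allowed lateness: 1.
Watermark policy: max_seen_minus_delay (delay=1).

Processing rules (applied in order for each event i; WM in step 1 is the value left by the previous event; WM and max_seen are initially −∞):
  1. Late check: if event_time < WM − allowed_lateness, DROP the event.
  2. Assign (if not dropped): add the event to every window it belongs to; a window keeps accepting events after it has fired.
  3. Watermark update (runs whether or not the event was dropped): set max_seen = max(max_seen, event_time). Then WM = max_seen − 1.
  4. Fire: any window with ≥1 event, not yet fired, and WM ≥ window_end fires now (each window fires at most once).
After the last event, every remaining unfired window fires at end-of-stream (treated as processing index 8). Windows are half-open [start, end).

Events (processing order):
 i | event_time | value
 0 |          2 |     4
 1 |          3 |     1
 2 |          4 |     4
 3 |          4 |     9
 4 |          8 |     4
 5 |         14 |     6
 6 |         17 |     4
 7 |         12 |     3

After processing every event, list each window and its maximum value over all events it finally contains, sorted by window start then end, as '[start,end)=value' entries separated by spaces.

i=0 t=2 v=4: → [2,5),[0,3); WM=1
i=1 t=3 v=1: → [2,5); WM=2
i=2 t=4 v=4: → [4,7),[2,5); WM=3; [0,3) fires=4
i=3 t=4 v=9: → [4,7),[2,5); WM=3
i=4 t=8 v=4: → [8,11),[6,9); WM=7; [2,5) fires=9 [4,7) fires=9
i=5 t=14 v=6: → [14,17),[12,15); WM=13; [6,9) fires=4 [8,11) fires=4
i=6 t=17 v=4: → [16,19); WM=16; [12,15) fires=6
i=7 t=12 v=3: DROP (t<16-1); WM=16

[0,3)=4 [2,5)=9 [4,7)=9 [6,9)=4 [8,11)=4 [12,15)=6 [14,17)=6 [16,19)=4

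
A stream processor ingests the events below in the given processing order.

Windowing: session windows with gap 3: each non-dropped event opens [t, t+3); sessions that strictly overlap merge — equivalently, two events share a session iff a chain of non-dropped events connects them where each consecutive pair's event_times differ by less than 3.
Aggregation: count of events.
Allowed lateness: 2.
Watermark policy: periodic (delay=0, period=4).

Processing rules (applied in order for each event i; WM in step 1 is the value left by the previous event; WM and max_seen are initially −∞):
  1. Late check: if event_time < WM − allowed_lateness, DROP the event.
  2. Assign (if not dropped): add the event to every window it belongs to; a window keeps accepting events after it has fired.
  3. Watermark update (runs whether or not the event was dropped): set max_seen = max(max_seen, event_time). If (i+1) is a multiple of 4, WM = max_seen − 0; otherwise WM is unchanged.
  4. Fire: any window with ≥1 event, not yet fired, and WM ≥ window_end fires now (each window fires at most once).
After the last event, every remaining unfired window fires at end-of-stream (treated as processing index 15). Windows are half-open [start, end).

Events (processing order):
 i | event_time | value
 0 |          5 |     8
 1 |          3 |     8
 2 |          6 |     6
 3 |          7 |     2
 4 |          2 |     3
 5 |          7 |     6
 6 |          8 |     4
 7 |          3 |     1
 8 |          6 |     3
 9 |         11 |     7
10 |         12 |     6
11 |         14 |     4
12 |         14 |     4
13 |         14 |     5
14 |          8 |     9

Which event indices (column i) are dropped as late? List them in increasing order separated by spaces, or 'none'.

i=0 t=5 v=8: → [5,8); WM=−∞
i=1 t=3 v=8: → [3,8); WM=−∞
i=2 t=6 v=6: → [3,9); WM=−∞
i=3 t=7 v=2: → [3,10); WM=7
i=4 t=2 v=3: DROP (t<7-2); WM=7
i=5 t=7 v=6: → [3,10); WM=7
i=6 t=8 v=4: → [3,11); WM=7
i=7 t=3 v=1: DROP (t<7-2); WM=8
i=8 t=6 v=3: → [3,11); WM=8
i=9 t=11 v=7: → [11,14); WM=8
i=10 t=12 v=6: → [11,15); WM=8
i=11 t=14 v=4: → [11,17); WM=14
i=12 t=14 v=4: → [11,17); WM=14
i=13 t=14 v=5: → [11,17); WM=14
i=14 t=8 v=9: DROP (t<14-2); WM=14

4 7 14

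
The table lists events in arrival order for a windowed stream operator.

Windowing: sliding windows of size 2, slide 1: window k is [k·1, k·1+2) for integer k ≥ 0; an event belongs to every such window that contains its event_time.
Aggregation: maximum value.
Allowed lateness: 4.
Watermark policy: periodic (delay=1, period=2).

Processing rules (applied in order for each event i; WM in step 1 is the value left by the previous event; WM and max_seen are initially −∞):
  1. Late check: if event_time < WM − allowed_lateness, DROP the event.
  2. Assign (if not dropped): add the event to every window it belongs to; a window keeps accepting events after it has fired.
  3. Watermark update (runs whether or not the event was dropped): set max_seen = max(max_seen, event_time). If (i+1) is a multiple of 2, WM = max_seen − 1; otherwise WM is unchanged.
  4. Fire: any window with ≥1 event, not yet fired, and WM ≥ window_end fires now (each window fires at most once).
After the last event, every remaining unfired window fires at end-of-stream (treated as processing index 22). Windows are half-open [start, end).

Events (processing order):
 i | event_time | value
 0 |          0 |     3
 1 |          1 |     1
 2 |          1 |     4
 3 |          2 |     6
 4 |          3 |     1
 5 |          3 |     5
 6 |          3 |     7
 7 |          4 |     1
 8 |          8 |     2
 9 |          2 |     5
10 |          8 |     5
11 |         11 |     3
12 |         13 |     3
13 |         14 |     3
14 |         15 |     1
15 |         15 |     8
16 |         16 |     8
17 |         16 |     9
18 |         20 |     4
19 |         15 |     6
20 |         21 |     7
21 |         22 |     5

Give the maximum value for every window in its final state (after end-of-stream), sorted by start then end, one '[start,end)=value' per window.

[0,2)=4 [1,3)=6 [2,4)=7 [3,5)=7 [4,6)=1 [7,9)=5 [8,10)=5 [10,12)=3 [11,13)=3 [12,14)=3 [13,15)=3 [14,16)=8 [15,17)=9 [16,18)=9 [19,21)=4 [20,22)=7 [21,23)=7 [22,24)=5

i=0 t=0 v=3: → [0,2); WM=−∞
i=1 t=1 v=1: → [1,3),[0,2); WM=0
i=2 t=1 v=4: → [1,3),[0,2); WM=0
i=3 t=2 v=6: → [2,4),[1,3); WM=1
i=4 t=3 v=1: → [3,5),[2,4); WM=1
i=5 t=3 v=5: → [3,5),[2,4); WM=2; [0,2) fires=4
i=6 t=3 v=7: → [3,5),[2,4); WM=2
i=7 t=4 v=1: → [4,6),[3,5); WM=3; [1,3) fires=6
i=8 t=8 v=2: → [8,10),[7,9); WM=3
i=9 t=2 v=5: → [2,4),[1,3); WM=7; [2,4) fires=7 [3,5) fires=7 [4,6) fires=1
i=10 t=8 v=5: → [8,10),[7,9); WM=7
i=11 t=11 v=3: → [11,13),[10,12); WM=10; [7,9) fires=5 [8,10) fires=5
i=12 t=13 v=3: → [13,15),[12,14); WM=10
i=13 t=14 v=3: → [14,16),[13,15); WM=13; [10,12) fires=3 [11,13) fires=3
i=14 t=15 v=1: → [15,17),[14,16); WM=13
i=15 t=15 v=8: → [15,17),[14,16); WM=14; [12,14) fires=3
i=16 t=16 v=8: → [16,18),[15,17); WM=14
i=17 t=16 v=9: → [16,18),[15,17); WM=15; [13,15) fires=3
i=18 t=20 v=4: → [20,22),[19,21); WM=15
i=19 t=15 v=6: → [15,17),[14,16); WM=19; [14,16) fires=8 [15,17) fires=9 [16,18) fires=9
i=20 t=21 v=7: → [21,23),[20,22); WM=19
i=21 t=22 v=5: → [22,24),[21,23); WM=21; [19,21) fires=4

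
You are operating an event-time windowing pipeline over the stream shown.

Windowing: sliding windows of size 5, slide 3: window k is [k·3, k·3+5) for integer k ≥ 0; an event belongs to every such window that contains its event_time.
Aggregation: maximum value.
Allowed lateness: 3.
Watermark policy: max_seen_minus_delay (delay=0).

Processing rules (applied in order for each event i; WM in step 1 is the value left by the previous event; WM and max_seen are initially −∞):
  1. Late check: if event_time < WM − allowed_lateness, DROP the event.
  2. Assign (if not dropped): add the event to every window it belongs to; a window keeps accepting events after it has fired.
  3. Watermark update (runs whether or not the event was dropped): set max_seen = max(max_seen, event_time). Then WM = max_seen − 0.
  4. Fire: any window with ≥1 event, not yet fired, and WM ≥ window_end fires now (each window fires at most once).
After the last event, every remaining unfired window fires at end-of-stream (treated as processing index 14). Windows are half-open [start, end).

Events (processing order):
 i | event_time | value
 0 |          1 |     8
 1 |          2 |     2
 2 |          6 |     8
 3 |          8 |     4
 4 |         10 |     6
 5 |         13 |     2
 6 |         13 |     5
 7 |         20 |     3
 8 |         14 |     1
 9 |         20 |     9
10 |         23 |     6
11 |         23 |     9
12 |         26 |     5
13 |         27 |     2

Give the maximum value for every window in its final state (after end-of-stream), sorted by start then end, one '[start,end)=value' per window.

[0,5)=8 [3,8)=8 [6,11)=8 [9,14)=6 [12,17)=5 [18,23)=9 [21,26)=9 [24,29)=5 [27,32)=2

i=0 t=1 v=8: → [0,5); WM=1
i=1 t=2 v=2: → [0,5); WM=2
i=2 t=6 v=8: → [6,11),[3,8); WM=6; [0,5) fires=8
i=3 t=8 v=4: → [6,11); WM=8; [3,8) fires=8
i=4 t=10 v=6: → [9,14),[6,11); WM=10
i=5 t=13 v=2: → [12,17),[9,14); WM=13; [6,11) fires=8
i=6 t=13 v=5: → [12,17),[9,14); WM=13
i=7 t=20 v=3: → [18,23); WM=20; [9,14) fires=6 [12,17) fires=5
i=8 t=14 v=1: DROP (t<20-3); WM=20
i=9 t=20 v=9: → [18,23); WM=20
i=10 t=23 v=6: → [21,26); WM=23; [18,23) fires=9
i=11 t=23 v=9: → [21,26); WM=23
i=12 t=26 v=5: → [24,29); WM=26; [21,26) fires=9
i=13 t=27 v=2: → [27,32),[24,29); WM=27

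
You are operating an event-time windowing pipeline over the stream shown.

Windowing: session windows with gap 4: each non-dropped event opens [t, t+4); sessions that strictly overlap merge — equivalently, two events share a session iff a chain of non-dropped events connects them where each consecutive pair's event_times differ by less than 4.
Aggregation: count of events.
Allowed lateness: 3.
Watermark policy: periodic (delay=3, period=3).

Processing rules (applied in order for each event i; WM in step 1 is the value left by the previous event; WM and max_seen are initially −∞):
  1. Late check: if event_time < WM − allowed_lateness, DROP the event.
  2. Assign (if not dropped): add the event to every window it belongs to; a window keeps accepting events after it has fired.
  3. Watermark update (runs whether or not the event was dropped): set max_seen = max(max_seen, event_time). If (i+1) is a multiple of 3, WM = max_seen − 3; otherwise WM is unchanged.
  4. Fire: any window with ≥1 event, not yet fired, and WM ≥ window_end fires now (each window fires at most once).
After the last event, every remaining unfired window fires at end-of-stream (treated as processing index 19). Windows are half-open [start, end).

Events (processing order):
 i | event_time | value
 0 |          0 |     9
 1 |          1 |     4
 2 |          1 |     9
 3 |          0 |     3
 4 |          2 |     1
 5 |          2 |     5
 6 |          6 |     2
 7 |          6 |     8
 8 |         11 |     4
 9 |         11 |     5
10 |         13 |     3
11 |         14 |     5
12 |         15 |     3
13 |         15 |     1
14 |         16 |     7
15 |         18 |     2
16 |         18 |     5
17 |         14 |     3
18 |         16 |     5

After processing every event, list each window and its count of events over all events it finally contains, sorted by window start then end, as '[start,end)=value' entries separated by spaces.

[0,6)=6 [6,10)=2 [11,22)=11

i=0 t=0 v=9: → [0,4); WM=−∞
i=1 t=1 v=4: → [0,5); WM=−∞
i=2 t=1 v=9: → [0,5); WM=-2
i=3 t=0 v=3: → [0,5); WM=-2
i=4 t=2 v=1: → [0,6); WM=-2
i=5 t=2 v=5: → [0,6); WM=-1
i=6 t=6 v=2: → [6,10); WM=-1
i=7 t=6 v=8: → [6,10); WM=-1
i=8 t=11 v=4: → [11,15); WM=8
i=9 t=11 v=5: → [11,15); WM=8
i=10 t=13 v=3: → [11,17); WM=8
i=11 t=14 v=5: → [11,18); WM=11
i=12 t=15 v=3: → [11,19); WM=11
i=13 t=15 v=1: → [11,19); WM=11
i=14 t=16 v=7: → [11,20); WM=13
i=15 t=18 v=2: → [11,22); WM=13
i=16 t=18 v=5: → [11,22); WM=13
i=17 t=14 v=3: → [11,22); WM=15
i=18 t=16 v=5: → [11,22); WM=15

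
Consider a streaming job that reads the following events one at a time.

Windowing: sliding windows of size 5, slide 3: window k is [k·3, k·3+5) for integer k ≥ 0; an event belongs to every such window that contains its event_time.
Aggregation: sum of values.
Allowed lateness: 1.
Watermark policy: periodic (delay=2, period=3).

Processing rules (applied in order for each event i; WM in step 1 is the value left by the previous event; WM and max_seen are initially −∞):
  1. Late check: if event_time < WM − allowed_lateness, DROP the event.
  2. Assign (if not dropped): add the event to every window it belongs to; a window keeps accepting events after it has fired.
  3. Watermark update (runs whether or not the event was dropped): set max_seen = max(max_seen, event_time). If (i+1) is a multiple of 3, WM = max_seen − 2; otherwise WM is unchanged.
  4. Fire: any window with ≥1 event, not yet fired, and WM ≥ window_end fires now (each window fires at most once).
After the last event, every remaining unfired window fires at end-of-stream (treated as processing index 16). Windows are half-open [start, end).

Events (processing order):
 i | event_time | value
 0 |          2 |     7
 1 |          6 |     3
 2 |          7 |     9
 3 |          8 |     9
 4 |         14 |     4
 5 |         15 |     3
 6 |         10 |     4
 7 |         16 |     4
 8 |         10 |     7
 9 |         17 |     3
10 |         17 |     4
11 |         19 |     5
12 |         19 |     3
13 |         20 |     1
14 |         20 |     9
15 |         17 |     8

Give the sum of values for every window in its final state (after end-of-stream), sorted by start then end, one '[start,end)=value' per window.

[0,5)=7 [3,8)=12 [6,11)=21 [12,17)=11 [15,20)=30 [18,23)=18

i=0 t=2 v=7: → [0,5); WM=−∞
i=1 t=6 v=3: → [6,11),[3,8); WM=−∞
i=2 t=7 v=9: → [6,11),[3,8); WM=5; [0,5) fires=7
i=3 t=8 v=9: → [6,11); WM=5
i=4 t=14 v=4: → [12,17); WM=5
i=5 t=15 v=3: → [15,20),[12,17); WM=13; [3,8) fires=12 [6,11) fires=21
i=6 t=10 v=4: DROP (t<13-1); WM=13
i=7 t=16 v=4: → [15,20),[12,17); WM=13
i=8 t=10 v=7: DROP (t<13-1); WM=14
i=9 t=17 v=3: → [15,20); WM=14
i=10 t=17 v=4: → [15,20); WM=14
i=11 t=19 v=5: → [18,23),[15,20); WM=17; [12,17) fires=11
i=12 t=19 v=3: → [18,23),[15,20); WM=17
i=13 t=20 v=1: → [18,23); WM=17
i=14 t=20 v=9: → [18,23); WM=18
i=15 t=17 v=8: → [15,20); WM=18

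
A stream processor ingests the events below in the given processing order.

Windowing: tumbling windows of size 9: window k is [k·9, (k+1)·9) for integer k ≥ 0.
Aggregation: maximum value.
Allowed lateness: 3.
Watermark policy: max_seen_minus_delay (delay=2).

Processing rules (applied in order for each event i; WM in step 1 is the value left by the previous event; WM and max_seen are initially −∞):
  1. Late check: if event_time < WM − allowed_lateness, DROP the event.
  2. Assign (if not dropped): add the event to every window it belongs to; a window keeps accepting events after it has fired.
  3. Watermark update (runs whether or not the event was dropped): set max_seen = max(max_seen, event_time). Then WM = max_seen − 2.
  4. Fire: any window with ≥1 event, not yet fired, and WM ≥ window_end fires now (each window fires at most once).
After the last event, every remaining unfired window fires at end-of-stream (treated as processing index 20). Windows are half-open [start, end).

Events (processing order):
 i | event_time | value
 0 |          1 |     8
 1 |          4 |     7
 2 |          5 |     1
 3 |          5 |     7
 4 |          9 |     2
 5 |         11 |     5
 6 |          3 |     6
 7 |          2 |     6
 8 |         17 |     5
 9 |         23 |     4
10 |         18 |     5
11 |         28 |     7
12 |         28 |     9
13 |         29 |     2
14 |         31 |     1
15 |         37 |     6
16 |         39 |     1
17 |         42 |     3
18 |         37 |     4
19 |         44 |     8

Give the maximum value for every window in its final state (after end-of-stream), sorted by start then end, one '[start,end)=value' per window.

i=0 t=1 v=8: → [0,9); WM=-1
i=1 t=4 v=7: → [0,9); WM=2
i=2 t=5 v=1: → [0,9); WM=3
i=3 t=5 v=7: → [0,9); WM=3
i=4 t=9 v=2: → [9,18); WM=7
i=5 t=11 v=5: → [9,18); WM=9; [0,9) fires=8
i=6 t=3 v=6: DROP (t<9-3); WM=9
i=7 t=2 v=6: DROP (t<9-3); WM=9
i=8 t=17 v=5: → [9,18); WM=15
i=9 t=23 v=4: → [18,27); WM=21; [9,18) fires=5
i=10 t=18 v=5: → [18,27); WM=21
i=11 t=28 v=7: → [27,36); WM=26
i=12 t=28 v=9: → [27,36); WM=26
i=13 t=29 v=2: → [27,36); WM=27; [18,27) fires=5
i=14 t=31 v=1: → [27,36); WM=29
i=15 t=37 v=6: → [36,45); WM=35
i=16 t=39 v=1: → [36,45); WM=37; [27,36) fires=9
i=17 t=42 v=3: → [36,45); WM=40
i=18 t=37 v=4: → [36,45); WM=40
i=19 t=44 v=8: → [36,45); WM=42

[0,9)=8 [9,18)=5 [18,27)=5 [27,36)=9 [36,45)=8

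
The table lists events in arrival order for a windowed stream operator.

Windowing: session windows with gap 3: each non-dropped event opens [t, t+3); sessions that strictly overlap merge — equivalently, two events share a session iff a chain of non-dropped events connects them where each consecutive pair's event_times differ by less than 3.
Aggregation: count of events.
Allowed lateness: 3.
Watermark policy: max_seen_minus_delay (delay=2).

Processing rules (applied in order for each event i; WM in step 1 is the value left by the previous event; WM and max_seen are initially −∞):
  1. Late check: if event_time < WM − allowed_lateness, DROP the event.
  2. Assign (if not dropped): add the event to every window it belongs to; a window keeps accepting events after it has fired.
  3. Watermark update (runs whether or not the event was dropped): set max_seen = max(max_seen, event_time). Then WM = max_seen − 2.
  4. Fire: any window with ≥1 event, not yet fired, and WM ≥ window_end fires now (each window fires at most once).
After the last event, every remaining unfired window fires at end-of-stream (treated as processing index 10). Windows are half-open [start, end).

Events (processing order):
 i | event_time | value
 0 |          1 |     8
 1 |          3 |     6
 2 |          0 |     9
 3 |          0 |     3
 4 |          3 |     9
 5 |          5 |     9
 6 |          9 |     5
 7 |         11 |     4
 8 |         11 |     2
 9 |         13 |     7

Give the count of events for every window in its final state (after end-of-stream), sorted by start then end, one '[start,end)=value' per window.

[0,8)=6 [9,16)=4

i=0 t=1 v=8: → [1,4); WM=-1
i=1 t=3 v=6: → [1,6); WM=1
i=2 t=0 v=9: → [0,6); WM=1
i=3 t=0 v=3: → [0,6); WM=1
i=4 t=3 v=9: → [0,6); WM=1
i=5 t=5 v=9: → [0,8); WM=3
i=6 t=9 v=5: → [9,12); WM=7
i=7 t=11 v=4: → [9,14); WM=9
i=8 t=11 v=2: → [9,14); WM=9
i=9 t=13 v=7: → [9,16); WM=11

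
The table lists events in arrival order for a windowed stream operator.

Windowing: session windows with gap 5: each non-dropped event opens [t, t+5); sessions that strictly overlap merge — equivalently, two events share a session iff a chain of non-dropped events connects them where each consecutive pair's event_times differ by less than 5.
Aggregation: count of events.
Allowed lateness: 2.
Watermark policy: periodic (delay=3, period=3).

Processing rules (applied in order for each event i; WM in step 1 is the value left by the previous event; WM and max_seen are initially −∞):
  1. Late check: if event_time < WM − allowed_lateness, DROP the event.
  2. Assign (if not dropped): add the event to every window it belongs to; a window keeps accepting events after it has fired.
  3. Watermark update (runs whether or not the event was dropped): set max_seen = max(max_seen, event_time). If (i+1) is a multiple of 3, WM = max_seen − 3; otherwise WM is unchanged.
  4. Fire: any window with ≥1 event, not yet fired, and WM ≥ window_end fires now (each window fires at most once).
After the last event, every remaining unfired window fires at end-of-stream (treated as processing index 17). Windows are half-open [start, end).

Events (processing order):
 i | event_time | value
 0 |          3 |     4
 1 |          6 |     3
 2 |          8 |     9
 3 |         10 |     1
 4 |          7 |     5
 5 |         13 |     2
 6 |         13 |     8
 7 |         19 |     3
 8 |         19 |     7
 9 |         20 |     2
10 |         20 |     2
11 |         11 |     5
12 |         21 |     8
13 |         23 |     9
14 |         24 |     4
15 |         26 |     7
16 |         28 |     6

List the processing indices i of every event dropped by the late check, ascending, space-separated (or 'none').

11

i=0 t=3 v=4: → [3,8); WM=−∞
i=1 t=6 v=3: → [3,11); WM=−∞
i=2 t=8 v=9: → [3,13); WM=5
i=3 t=10 v=1: → [3,15); WM=5
i=4 t=7 v=5: → [3,15); WM=5
i=5 t=13 v=2: → [3,18); WM=10
i=6 t=13 v=8: → [3,18); WM=10
i=7 t=19 v=3: → [19,24); WM=10
i=8 t=19 v=7: → [19,24); WM=16
i=9 t=20 v=2: → [19,25); WM=16
i=10 t=20 v=2: → [19,25); WM=16
i=11 t=11 v=5: DROP (t<16-2); WM=17
i=12 t=21 v=8: → [19,26); WM=17
i=13 t=23 v=9: → [19,28); WM=17
i=14 t=24 v=4: → [19,29); WM=21
i=15 t=26 v=7: → [19,31); WM=21
i=16 t=28 v=6: → [19,33); WM=21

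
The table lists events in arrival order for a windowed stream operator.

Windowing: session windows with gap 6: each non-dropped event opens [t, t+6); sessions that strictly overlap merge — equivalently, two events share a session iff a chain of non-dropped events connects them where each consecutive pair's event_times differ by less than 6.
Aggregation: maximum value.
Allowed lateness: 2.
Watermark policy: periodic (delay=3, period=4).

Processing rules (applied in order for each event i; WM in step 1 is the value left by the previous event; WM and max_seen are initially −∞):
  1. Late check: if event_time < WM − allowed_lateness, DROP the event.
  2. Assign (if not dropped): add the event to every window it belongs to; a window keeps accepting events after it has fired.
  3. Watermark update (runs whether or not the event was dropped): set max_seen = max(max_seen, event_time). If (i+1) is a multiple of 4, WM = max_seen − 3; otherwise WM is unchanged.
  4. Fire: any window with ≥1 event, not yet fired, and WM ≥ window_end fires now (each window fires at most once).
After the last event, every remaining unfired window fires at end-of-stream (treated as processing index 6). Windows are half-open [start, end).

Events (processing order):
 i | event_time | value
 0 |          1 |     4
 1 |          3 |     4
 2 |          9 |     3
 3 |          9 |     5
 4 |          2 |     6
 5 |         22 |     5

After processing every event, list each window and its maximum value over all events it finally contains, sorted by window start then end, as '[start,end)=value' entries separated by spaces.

i=0 t=1 v=4: → [1,7); WM=−∞
i=1 t=3 v=4: → [1,9); WM=−∞
i=2 t=9 v=3: → [9,15); WM=−∞
i=3 t=9 v=5: → [9,15); WM=6
i=4 t=2 v=6: DROP (t<6-2); WM=6
i=5 t=22 v=5: → [22,28); WM=6

[1,9)=4 [9,15)=5 [22,28)=5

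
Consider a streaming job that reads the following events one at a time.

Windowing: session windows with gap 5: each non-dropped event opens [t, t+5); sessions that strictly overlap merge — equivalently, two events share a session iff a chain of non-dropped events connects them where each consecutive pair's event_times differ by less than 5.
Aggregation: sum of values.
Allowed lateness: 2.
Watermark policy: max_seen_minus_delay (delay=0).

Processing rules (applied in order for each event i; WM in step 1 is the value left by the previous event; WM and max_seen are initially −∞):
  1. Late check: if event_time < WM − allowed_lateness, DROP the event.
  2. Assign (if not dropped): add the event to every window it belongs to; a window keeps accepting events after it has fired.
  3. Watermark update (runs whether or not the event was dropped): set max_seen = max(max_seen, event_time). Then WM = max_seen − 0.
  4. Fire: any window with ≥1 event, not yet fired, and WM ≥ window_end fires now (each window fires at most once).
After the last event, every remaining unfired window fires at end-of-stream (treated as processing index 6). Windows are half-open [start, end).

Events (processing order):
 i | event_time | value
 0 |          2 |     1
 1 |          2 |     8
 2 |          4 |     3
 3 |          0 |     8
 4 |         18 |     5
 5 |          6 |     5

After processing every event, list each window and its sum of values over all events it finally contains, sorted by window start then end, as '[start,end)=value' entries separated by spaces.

i=0 t=2 v=1: → [2,7); WM=2
i=1 t=2 v=8: → [2,7); WM=2
i=2 t=4 v=3: → [2,9); WM=4
i=3 t=0 v=8: DROP (t<4-2); WM=4
i=4 t=18 v=5: → [18,23); WM=18
i=5 t=6 v=5: DROP (t<18-2); WM=18

[2,9)=12 [18,23)=5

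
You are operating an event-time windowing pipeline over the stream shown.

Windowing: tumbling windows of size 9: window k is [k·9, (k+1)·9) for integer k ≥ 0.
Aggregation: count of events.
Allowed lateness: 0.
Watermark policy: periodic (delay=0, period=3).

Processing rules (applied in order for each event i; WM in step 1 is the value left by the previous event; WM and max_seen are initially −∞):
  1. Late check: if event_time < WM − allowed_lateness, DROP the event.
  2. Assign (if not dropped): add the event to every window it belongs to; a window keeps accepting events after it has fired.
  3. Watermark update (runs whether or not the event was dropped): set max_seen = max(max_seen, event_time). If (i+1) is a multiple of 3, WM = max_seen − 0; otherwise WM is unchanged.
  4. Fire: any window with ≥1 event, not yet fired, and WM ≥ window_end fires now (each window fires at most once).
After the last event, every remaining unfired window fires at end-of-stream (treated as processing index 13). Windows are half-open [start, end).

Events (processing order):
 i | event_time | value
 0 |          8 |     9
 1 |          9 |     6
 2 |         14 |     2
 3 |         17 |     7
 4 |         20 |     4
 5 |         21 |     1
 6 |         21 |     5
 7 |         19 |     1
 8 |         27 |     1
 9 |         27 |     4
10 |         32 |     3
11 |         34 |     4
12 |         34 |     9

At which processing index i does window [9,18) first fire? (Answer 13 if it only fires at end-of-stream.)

5

i=0 t=8 v=9: → [0,9); WM=−∞
i=1 t=9 v=6: → [9,18); WM=−∞
i=2 t=14 v=2: → [9,18); WM=14; [0,9) fires=1
i=3 t=17 v=7: → [9,18); WM=14
i=4 t=20 v=4: → [18,27); WM=14
i=5 t=21 v=1: → [18,27); WM=21; [9,18) fires=3
i=6 t=21 v=5: → [18,27); WM=21
i=7 t=19 v=1: DROP (t<21-0); WM=21
i=8 t=27 v=1: → [27,36); WM=27; [18,27) fires=3
i=9 t=27 v=4: → [27,36); WM=27
i=10 t=32 v=3: → [27,36); WM=27
i=11 t=34 v=4: → [27,36); WM=34
i=12 t=34 v=9: → [27,36); WM=34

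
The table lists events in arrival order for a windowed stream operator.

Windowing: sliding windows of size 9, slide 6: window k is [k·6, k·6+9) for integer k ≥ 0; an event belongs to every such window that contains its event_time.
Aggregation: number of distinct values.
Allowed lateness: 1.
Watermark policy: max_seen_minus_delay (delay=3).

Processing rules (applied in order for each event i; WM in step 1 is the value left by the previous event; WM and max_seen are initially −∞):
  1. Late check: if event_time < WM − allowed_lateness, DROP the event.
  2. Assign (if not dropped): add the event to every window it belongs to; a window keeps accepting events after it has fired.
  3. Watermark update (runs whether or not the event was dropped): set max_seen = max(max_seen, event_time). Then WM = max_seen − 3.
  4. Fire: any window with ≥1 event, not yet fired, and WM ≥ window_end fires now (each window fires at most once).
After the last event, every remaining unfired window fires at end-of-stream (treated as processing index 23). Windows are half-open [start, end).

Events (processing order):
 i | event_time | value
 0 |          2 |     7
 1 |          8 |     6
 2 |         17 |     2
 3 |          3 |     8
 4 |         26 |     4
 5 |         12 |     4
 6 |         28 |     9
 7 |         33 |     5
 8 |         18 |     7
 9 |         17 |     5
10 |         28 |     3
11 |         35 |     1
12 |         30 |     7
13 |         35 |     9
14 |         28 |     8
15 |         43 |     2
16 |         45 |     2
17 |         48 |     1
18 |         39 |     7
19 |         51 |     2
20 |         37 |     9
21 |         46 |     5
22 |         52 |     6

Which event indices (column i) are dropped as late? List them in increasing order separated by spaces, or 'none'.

3 5 8 9 10 12 14 18 20 21

i=0 t=2 v=7: → [0,9); WM=-1
i=1 t=8 v=6: → [6,15),[0,9); WM=5
i=2 t=17 v=2: → [12,21); WM=14; [0,9) fires=2
i=3 t=3 v=8: DROP (t<14-1); WM=14
i=4 t=26 v=4: → [24,33),[18,27); WM=23; [6,15) fires=1 [12,21) fires=1
i=5 t=12 v=4: DROP (t<23-1); WM=23
i=6 t=28 v=9: → [24,33); WM=25
i=7 t=33 v=5: → [30,39); WM=30; [18,27) fires=1
i=8 t=18 v=7: DROP (t<30-1); WM=30
i=9 t=17 v=5: DROP (t<30-1); WM=30
i=10 t=28 v=3: DROP (t<30-1); WM=30
i=11 t=35 v=1: → [30,39); WM=32
i=12 t=30 v=7: DROP (t<32-1); WM=32
i=13 t=35 v=9: → [30,39); WM=32
i=14 t=28 v=8: DROP (t<32-1); WM=32
i=15 t=43 v=2: → [42,51),[36,45); WM=40; [24,33) fires=2 [30,39) fires=3
i=16 t=45 v=2: → [42,51); WM=42
i=17 t=48 v=1: → [48,57),[42,51); WM=45; [36,45) fires=1
i=18 t=39 v=7: DROP (t<45-1); WM=45
i=19 t=51 v=2: → [48,57); WM=48
i=20 t=37 v=9: DROP (t<48-1); WM=48
i=21 t=46 v=5: DROP (t<48-1); WM=48
i=22 t=52 v=6: → [48,57); WM=49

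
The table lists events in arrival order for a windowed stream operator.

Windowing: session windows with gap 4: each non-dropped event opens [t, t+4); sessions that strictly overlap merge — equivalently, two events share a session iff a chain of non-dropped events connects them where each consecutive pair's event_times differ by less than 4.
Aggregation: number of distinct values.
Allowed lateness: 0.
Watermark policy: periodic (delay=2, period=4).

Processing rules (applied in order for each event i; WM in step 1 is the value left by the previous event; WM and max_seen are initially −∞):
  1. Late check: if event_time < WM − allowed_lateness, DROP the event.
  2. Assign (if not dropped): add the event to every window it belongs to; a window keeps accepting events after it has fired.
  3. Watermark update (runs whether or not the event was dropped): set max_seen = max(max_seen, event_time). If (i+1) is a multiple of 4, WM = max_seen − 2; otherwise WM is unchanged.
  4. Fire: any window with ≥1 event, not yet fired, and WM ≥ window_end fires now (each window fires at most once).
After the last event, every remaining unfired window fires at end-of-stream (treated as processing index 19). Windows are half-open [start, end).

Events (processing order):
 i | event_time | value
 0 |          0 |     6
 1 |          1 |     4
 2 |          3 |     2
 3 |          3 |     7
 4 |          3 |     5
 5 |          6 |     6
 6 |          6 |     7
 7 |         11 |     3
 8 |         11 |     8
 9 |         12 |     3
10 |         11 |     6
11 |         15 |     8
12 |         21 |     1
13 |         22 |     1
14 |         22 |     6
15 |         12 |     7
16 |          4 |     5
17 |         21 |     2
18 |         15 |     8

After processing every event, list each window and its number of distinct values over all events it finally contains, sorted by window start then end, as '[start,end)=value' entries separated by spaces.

i=0 t=0 v=6: → [0,4); WM=−∞
i=1 t=1 v=4: → [0,5); WM=−∞
i=2 t=3 v=2: → [0,7); WM=−∞
i=3 t=3 v=7: → [0,7); WM=1
i=4 t=3 v=5: → [0,7); WM=1
i=5 t=6 v=6: → [0,10); WM=1
i=6 t=6 v=7: → [0,10); WM=1
i=7 t=11 v=3: → [11,15); WM=9
i=8 t=11 v=8: → [11,15); WM=9
i=9 t=12 v=3: → [11,16); WM=9
i=10 t=11 v=6: → [11,16); WM=9
i=11 t=15 v=8: → [11,19); WM=13
i=12 t=21 v=1: → [21,25); WM=13
i=13 t=22 v=1: → [21,26); WM=13
i=14 t=22 v=6: → [21,26); WM=13
i=15 t=12 v=7: DROP (t<13-0); WM=20
i=16 t=4 v=5: DROP (t<20-0); WM=20
i=17 t=21 v=2: → [21,26); WM=20
i=18 t=15 v=8: DROP (t<20-0); WM=20

[0,10)=5 [11,19)=3 [21,26)=3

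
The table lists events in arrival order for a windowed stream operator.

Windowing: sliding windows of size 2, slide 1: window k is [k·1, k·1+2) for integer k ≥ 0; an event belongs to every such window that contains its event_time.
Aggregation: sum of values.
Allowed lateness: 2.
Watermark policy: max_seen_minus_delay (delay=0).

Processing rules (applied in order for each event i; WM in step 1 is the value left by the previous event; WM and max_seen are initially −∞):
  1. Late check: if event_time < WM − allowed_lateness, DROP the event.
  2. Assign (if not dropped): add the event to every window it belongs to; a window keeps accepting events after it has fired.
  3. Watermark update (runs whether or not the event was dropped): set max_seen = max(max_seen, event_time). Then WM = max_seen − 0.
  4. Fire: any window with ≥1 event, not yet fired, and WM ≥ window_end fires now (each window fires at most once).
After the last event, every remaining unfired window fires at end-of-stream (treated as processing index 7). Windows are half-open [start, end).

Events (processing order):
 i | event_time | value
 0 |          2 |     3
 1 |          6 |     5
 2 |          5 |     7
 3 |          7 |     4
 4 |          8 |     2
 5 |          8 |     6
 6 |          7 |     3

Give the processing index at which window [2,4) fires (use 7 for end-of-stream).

1

i=0 t=2 v=3: → [2,4),[1,3); WM=2
i=1 t=6 v=5: → [6,8),[5,7); WM=6; [1,3) fires=3 [2,4) fires=3
i=2 t=5 v=7: → [5,7),[4,6); WM=6; [4,6) fires=7
i=3 t=7 v=4: → [7,9),[6,8); WM=7; [5,7) fires=12
i=4 t=8 v=2: → [8,10),[7,9); WM=8; [6,8) fires=9
i=5 t=8 v=6: → [8,10),[7,9); WM=8
i=6 t=7 v=3: → [7,9),[6,8); WM=8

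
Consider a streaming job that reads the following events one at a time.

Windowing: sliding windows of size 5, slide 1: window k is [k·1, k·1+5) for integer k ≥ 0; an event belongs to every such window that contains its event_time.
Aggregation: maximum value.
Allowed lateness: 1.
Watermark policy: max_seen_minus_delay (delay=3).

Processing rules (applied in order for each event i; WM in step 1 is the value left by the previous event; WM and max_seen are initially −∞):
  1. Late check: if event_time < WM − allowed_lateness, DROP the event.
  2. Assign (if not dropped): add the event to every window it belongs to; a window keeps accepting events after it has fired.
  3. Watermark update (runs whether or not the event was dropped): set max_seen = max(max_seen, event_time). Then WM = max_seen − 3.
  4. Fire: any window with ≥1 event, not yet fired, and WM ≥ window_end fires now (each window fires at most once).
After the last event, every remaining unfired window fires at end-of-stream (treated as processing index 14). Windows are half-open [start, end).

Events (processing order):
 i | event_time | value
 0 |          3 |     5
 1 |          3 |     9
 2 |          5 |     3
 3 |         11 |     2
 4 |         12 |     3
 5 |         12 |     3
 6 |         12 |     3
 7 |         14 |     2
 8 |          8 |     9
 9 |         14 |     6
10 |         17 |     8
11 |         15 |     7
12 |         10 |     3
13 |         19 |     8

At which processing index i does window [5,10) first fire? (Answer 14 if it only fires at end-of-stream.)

i=0 t=3 v=5: → [3,8),[2,7),[1,6),[0,5); WM=0
i=1 t=3 v=9: → [3,8),[2,7),[1,6),[0,5); WM=0
i=2 t=5 v=3: → [5,10),[4,9),[3,8),[2,7),[1,6); WM=2
i=3 t=11 v=2: → [11,16),[10,15),[9,14),[8,13),[7,12); WM=8; [0,5) fires=9 [1,6) fires=9 [2,7) fires=9 [3,8) fires=9
i=4 t=12 v=3: → [12,17),[11,16),[10,15),[9,14),[8,13); WM=9; [4,9) fires=3
i=5 t=12 v=3: → [12,17),[11,16),[10,15),[9,14),[8,13); WM=9
i=6 t=12 v=3: → [12,17),[11,16),[10,15),[9,14),[8,13); WM=9
i=7 t=14 v=2: → [14,19),[13,18),[12,17),[11,16),[10,15); WM=11; [5,10) fires=3
i=8 t=8 v=9: DROP (t<11-1); WM=11
i=9 t=14 v=6: → [14,19),[13,18),[12,17),[11,16),[10,15); WM=11
i=10 t=17 v=8: → [17,22),[16,21),[15,20),[14,19),[13,18); WM=14; [7,12) fires=2 [8,13) fires=3 [9,14) fires=3
i=11 t=15 v=7: → [15,20),[14,19),[13,18),[12,17),[11,16); WM=14
i=12 t=10 v=3: DROP (t<14-1); WM=14
i=13 t=19 v=8: → [19,24),[18,23),[17,22),[16,21),[15,20); WM=16; [10,15) fires=6 [11,16) fires=7

7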